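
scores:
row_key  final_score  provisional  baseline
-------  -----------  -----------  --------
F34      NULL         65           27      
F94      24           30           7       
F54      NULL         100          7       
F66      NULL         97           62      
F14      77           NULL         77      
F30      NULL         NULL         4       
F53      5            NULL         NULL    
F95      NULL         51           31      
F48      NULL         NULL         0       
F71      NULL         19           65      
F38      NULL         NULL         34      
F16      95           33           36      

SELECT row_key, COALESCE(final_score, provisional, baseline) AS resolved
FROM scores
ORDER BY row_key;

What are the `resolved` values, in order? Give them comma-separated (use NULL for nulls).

row_key=F14: final_score=77 → 77
row_key=F16: final_score=95 → 95
row_key=F30: final_score=NULL, provisional=NULL, baseline=4 → 4
row_key=F34: final_score=NULL, provisional=65 → 65
row_key=F38: final_score=NULL, provisional=NULL, baseline=34 → 34
row_key=F48: final_score=NULL, provisional=NULL, baseline=0 → 0
row_key=F53: final_score=5 → 5
row_key=F54: final_score=NULL, provisional=100 → 100
row_key=F66: final_score=NULL, provisional=97 → 97
row_key=F71: final_score=NULL, provisional=19 → 19
row_key=F94: final_score=24 → 24
row_key=F95: final_score=NULL, provisional=51 → 51

77, 95, 4, 65, 34, 0, 5, 100, 97, 19, 24, 51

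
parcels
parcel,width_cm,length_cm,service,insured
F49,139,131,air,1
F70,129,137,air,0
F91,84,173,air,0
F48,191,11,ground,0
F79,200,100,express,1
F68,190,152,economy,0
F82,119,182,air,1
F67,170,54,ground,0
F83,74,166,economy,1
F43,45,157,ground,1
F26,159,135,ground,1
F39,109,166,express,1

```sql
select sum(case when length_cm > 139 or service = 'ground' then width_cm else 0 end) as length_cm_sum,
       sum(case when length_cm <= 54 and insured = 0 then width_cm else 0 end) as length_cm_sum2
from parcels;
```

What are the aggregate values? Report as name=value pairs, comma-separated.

length_cm_sum=1141, length_cm_sum2=361

[length_cm_sum: length_cm > 139 or service = 'ground']
parcel=F49: ✗
parcel=F70: ✗
parcel=F91: ✓ → 84
parcel=F48: ✓ → 191
parcel=F79: ✗
parcel=F68: ✓ → 190
parcel=F82: ✓ → 119
parcel=F67: ✓ → 170
parcel=F83: ✓ → 74
parcel=F43: ✓ → 45
parcel=F26: ✓ → 159
parcel=F39: ✓ → 109
length_cm_sum = 84 + 191 + 190 + 119 + 170 + 74 + 45 + 159 + 109 = 1141
—
[length_cm_sum2: length_cm <= 54 and insured = 0]
parcel=F49: ✗
parcel=F70: ✗
parcel=F91: ✗
parcel=F48: ✓ → 191
parcel=F79: ✗
parcel=F68: ✗
parcel=F82: ✗
parcel=F67: ✓ → 170
parcel=F83: ✗
parcel=F43: ✗
parcel=F26: ✗
parcel=F39: ✗
length_cm_sum2 = 191 + 170 = 361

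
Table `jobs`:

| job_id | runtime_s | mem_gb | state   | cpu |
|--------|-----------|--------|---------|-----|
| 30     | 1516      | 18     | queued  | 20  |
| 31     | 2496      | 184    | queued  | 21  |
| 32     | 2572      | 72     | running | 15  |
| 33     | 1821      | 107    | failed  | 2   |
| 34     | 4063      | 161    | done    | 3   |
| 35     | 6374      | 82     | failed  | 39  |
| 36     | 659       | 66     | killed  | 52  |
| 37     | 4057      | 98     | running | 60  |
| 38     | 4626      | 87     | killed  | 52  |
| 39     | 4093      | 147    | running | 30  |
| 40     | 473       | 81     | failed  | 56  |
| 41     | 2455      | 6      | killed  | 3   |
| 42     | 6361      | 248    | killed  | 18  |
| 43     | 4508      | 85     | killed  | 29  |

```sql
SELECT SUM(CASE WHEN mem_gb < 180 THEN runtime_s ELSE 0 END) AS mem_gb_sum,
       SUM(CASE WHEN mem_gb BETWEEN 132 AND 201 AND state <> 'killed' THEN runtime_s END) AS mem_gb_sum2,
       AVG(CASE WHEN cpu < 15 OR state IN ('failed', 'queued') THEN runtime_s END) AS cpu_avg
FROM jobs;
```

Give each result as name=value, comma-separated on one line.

[mem_gb_sum: mem_gb < 180]
job_id=30: ✓ → 1516
job_id=31: ✗
job_id=32: ✓ → 2572
job_id=33: ✓ → 1821
job_id=34: ✓ → 4063
job_id=35: ✓ → 6374
job_id=36: ✓ → 659
job_id=37: ✓ → 4057
job_id=38: ✓ → 4626
job_id=39: ✓ → 4093
job_id=40: ✓ → 473
job_id=41: ✓ → 2455
job_id=42: ✗
job_id=43: ✓ → 4508
mem_gb_sum = 1516 + 2572 + 1821 + 4063 + 6374 + 659 + 4057 + 4626 + 4093 + 473 + 2455 + 4508 = 37217
—
[mem_gb_sum2: mem_gb BETWEEN 132 AND 201 AND state <> 'killed']
job_id=30: ✗
job_id=31: ✓ → 2496
job_id=32: ✗
job_id=33: ✗
job_id=34: ✓ → 4063
job_id=35: ✗
job_id=36: ✗
job_id=37: ✗
job_id=38: ✗
job_id=39: ✓ → 4093
job_id=40: ✗
job_id=41: ✗
job_id=42: ✗
job_id=43: ✗
mem_gb_sum2 = 2496 + 4063 + 4093 = 10652
—
[cpu_avg: cpu < 15 OR state IN ('failed', 'queued')]
job_id=30: ✓ → 1516
job_id=31: ✓ → 2496
job_id=32: ✗
job_id=33: ✓ → 1821
job_id=34: ✓ → 4063
job_id=35: ✓ → 6374
job_id=36: ✗
job_id=37: ✗
job_id=38: ✗
job_id=39: ✗
job_id=40: ✓ → 473
job_id=41: ✓ → 2455
job_id=42: ✗
job_id=43: ✗
cpu_avg = (1516 + 2496 + 1821 + 4063 + 6374 + 473 + 2455) / 7 = 2742.5714285714

mem_gb_sum=37217, mem_gb_sum2=10652, cpu_avg=2742.5714285714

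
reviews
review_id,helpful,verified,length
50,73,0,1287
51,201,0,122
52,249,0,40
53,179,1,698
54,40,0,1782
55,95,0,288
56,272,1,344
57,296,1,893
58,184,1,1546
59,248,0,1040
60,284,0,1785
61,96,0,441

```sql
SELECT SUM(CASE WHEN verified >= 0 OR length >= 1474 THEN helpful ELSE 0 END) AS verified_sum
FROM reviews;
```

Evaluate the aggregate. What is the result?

review_id=50: ✓ → 73
review_id=51: ✓ → 201
review_id=52: ✓ → 249
review_id=53: ✓ → 179
review_id=54: ✓ → 40
review_id=55: ✓ → 95
review_id=56: ✓ → 272
review_id=57: ✓ → 296
review_id=58: ✓ → 184
review_id=59: ✓ → 248
review_id=60: ✓ → 284
review_id=61: ✓ → 96
verified_sum = 73 + 201 + 249 + 179 + 40 + 95 + 272 + 296 + 184 + 248 + 284 + 96 = 2217

2217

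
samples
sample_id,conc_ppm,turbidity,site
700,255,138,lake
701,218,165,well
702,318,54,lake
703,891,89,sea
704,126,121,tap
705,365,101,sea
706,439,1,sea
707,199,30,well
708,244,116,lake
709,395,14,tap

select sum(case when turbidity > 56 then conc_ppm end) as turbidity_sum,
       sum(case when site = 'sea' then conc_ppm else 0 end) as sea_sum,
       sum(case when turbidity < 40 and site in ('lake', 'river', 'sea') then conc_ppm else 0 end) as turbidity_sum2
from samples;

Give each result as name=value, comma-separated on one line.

[turbidity_sum: turbidity > 56]
sample_id=700: ✓ → 255
sample_id=701: ✓ → 218
sample_id=702: ✗
sample_id=703: ✓ → 891
sample_id=704: ✓ → 126
sample_id=705: ✓ → 365
sample_id=706: ✗
sample_id=707: ✗
sample_id=708: ✓ → 244
sample_id=709: ✗
turbidity_sum = 255 + 218 + 891 + 126 + 365 + 244 = 2099
—
[sea_sum: site = 'sea']
sample_id=700: ✗
sample_id=701: ✗
sample_id=702: ✗
sample_id=703: ✓ → 891
sample_id=704: ✗
sample_id=705: ✓ → 365
sample_id=706: ✓ → 439
sample_id=707: ✗
sample_id=708: ✗
sample_id=709: ✗
sea_sum = 891 + 365 + 439 = 1695
—
[turbidity_sum2: turbidity < 40 and site in ('lake', 'river', 'sea')]
sample_id=700: ✗
sample_id=701: ✗
sample_id=702: ✗
sample_id=703: ✗
sample_id=704: ✗
sample_id=705: ✗
sample_id=706: ✓ → 439
sample_id=707: ✗
sample_id=708: ✗
sample_id=709: ✗
turbidity_sum2 = 439

turbidity_sum=2099, sea_sum=1695, turbidity_sum2=439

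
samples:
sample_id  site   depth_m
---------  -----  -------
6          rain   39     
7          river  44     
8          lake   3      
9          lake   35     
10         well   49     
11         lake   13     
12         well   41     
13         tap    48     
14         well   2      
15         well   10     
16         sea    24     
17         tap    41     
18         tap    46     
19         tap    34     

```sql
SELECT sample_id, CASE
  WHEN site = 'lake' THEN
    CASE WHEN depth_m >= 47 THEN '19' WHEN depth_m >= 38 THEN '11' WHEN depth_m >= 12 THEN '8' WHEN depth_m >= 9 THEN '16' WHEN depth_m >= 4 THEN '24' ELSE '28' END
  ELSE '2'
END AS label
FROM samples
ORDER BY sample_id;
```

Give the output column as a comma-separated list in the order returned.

sample_id=6: site='rain' → outer ELSE → 2
sample_id=7: site='river' → outer ELSE → 2
sample_id=8: site='lake' → inner[ELSE] → 28
sample_id=9: site='lake' → inner[depth_m >= 12] → 8
sample_id=10: site='well' → outer ELSE → 2
sample_id=11: site='lake' → inner[depth_m >= 12] → 8
sample_id=12: site='well' → outer ELSE → 2
sample_id=13: site='tap' → outer ELSE → 2
sample_id=14: site='well' → outer ELSE → 2
sample_id=15: site='well' → outer ELSE → 2
sample_id=16: site='sea' → outer ELSE → 2
sample_id=17: site='tap' → outer ELSE → 2
sample_id=18: site='tap' → outer ELSE → 2
sample_id=19: site='tap' → outer ELSE → 2

2, 2, 28, 8, 2, 8, 2, 2, 2, 2, 2, 2, 2, 2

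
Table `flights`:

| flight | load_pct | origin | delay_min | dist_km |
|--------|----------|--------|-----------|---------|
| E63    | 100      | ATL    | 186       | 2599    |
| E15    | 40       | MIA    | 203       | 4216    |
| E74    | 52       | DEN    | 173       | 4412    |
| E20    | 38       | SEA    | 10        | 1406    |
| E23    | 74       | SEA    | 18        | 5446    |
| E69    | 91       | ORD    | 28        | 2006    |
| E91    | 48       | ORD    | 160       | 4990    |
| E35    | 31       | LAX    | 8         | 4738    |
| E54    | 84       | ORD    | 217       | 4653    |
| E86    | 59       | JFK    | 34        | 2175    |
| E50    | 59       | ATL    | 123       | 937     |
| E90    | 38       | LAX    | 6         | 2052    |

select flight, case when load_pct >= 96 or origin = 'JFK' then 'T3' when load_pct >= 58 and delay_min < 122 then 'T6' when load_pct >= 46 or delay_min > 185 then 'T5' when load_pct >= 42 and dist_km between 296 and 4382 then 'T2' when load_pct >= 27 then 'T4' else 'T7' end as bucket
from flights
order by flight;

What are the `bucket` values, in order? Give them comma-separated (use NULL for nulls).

T5, T4, T6, T4, T5, T5, T3, T6, T5, T3, T4, T5

flight=E15: load_pct >= 46 or delay_min > 185 → T5
flight=E20: load_pct >= 27 → T4
flight=E23: load_pct >= 58 and delay_min < 122 → T6
flight=E35: load_pct >= 27 → T4
flight=E50: load_pct >= 46 or delay_min > 185 → T5
flight=E54: load_pct >= 46 or delay_min > 185 → T5
flight=E63: load_pct >= 96 or origin = 'JFK' → T3
flight=E69: load_pct >= 58 and delay_min < 122 → T6
flight=E74: load_pct >= 46 or delay_min > 185 → T5
flight=E86: load_pct >= 96 or origin = 'JFK' → T3
flight=E90: load_pct >= 27 → T4
flight=E91: load_pct >= 46 or delay_min > 185 → T5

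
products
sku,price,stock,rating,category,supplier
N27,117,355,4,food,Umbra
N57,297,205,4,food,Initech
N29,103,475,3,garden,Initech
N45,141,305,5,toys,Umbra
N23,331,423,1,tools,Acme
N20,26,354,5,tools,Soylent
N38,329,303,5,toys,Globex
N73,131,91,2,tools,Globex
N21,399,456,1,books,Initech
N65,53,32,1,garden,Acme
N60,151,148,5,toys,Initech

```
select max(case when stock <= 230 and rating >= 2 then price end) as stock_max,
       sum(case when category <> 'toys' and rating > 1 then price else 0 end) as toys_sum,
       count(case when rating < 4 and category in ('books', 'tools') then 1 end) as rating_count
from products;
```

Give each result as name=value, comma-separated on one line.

[stock_max: stock <= 230 and rating >= 2]
sku=N27: ✗
sku=N57: ✓ → 297
sku=N29: ✗
sku=N45: ✗
sku=N23: ✗
sku=N20: ✗
sku=N38: ✗
sku=N73: ✓ → 131
sku=N21: ✗
sku=N65: ✗
sku=N60: ✓ → 151
stock_max = MAX(297, 131, 151) = 297
—
[toys_sum: category <> 'toys' and rating > 1]
sku=N27: ✓ → 117
sku=N57: ✓ → 297
sku=N29: ✓ → 103
sku=N45: ✗
sku=N23: ✗
sku=N20: ✓ → 26
sku=N38: ✗
sku=N73: ✓ → 131
sku=N21: ✗
sku=N65: ✗
sku=N60: ✗
toys_sum = 117 + 297 + 103 + 26 + 131 = 674
—
[rating_count: rating < 4 and category in ('books', 'tools')]
sku=N27: ✗
sku=N57: ✗
sku=N29: ✗
sku=N45: ✗
sku=N23: ✓ → 1
sku=N20: ✗
sku=N38: ✗
sku=N73: ✓ → 1
sku=N21: ✓ → 1
sku=N65: ✗
sku=N60: ✗
rating_count = COUNT(1, 1, 1) = 3

stock_max=297, toys_sum=674, rating_count=3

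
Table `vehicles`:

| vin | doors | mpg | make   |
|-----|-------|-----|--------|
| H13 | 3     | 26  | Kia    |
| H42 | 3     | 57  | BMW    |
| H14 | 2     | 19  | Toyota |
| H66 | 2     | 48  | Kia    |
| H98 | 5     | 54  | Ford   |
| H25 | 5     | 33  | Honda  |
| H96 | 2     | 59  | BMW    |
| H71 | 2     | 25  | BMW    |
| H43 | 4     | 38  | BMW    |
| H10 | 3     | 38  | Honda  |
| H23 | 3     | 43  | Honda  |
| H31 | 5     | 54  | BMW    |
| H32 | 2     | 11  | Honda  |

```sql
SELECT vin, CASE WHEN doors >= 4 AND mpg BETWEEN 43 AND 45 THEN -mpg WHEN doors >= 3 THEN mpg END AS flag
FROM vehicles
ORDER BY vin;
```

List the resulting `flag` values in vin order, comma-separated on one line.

38, 26, NULL, 43, 33, 54, NULL, 57, 38, NULL, NULL, NULL, 54

vin=H10: doors >= 3 → 38
vin=H13: doors >= 3 → 26
vin=H14: (no match → NULL) → NULL
vin=H23: doors >= 3 → 43
vin=H25: doors >= 3 → 33
vin=H31: doors >= 3 → 54
vin=H32: (no match → NULL) → NULL
vin=H42: doors >= 3 → 57
vin=H43: doors >= 3 → 38
vin=H66: (no match → NULL) → NULL
vin=H71: (no match → NULL) → NULL
vin=H96: (no match → NULL) → NULL
vin=H98: doors >= 3 → 54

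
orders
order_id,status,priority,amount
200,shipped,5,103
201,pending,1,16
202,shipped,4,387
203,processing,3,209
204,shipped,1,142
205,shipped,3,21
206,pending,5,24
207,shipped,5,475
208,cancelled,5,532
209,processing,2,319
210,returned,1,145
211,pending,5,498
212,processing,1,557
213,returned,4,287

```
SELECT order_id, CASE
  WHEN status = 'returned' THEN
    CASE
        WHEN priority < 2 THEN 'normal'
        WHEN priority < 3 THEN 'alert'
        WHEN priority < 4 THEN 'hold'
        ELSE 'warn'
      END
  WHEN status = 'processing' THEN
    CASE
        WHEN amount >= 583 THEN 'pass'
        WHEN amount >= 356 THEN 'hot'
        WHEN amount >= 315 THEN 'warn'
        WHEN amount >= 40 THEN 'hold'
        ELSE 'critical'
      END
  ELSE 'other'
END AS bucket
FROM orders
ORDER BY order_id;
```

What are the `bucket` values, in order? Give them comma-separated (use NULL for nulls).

other, other, other, hold, other, other, other, other, other, warn, normal, other, hot, warn

order_id=200: status='shipped' → outer ELSE → other
order_id=201: status='pending' → outer ELSE → other
order_id=202: status='shipped' → outer ELSE → other
order_id=203: status='processing' → inner[amount >= 40] → hold
order_id=204: status='shipped' → outer ELSE → other
order_id=205: status='shipped' → outer ELSE → other
order_id=206: status='pending' → outer ELSE → other
order_id=207: status='shipped' → outer ELSE → other
order_id=208: status='cancelled' → outer ELSE → other
order_id=209: status='processing' → inner[amount >= 315] → warn
order_id=210: status='returned' → inner[priority < 2] → normal
order_id=211: status='pending' → outer ELSE → other
order_id=212: status='processing' → inner[amount >= 356] → hot
order_id=213: status='returned' → inner[ELSE] → warn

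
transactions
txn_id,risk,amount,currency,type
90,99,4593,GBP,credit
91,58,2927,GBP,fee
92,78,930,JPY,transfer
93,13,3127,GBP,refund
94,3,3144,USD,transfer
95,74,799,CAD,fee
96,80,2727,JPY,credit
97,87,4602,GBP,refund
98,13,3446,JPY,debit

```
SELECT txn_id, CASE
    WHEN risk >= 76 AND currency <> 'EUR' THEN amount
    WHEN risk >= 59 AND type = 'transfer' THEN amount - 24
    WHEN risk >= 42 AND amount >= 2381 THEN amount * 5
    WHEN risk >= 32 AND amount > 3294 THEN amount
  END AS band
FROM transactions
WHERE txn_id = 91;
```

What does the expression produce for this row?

14635

txn_id = 91: risk=58, amount=2927, currency=GBP, type=fee.
risk >= 76 AND currency <> 'EUR' → false
risk >= 59 AND type = 'transfer' → false
risk >= 42 AND amount >= 2381 → true → 14635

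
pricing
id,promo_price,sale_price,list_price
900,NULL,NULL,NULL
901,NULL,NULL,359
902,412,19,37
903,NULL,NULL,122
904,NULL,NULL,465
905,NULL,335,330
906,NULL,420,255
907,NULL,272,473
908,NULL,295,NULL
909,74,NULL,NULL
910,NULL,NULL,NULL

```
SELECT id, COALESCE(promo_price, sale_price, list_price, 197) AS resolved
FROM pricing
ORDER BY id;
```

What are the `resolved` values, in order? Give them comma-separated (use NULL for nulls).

id=900: promo_price=NULL, sale_price=NULL, list_price=NULL, → literal 197 → 197
id=901: promo_price=NULL, sale_price=NULL, list_price=359 → 359
id=902: promo_price=412 → 412
id=903: promo_price=NULL, sale_price=NULL, list_price=122 → 122
id=904: promo_price=NULL, sale_price=NULL, list_price=465 → 465
id=905: promo_price=NULL, sale_price=335 → 335
id=906: promo_price=NULL, sale_price=420 → 420
id=907: promo_price=NULL, sale_price=272 → 272
id=908: promo_price=NULL, sale_price=295 → 295
id=909: promo_price=74 → 74
id=910: promo_price=NULL, sale_price=NULL, list_price=NULL, → literal 197 → 197

197, 359, 412, 122, 465, 335, 420, 272, 295, 74, 197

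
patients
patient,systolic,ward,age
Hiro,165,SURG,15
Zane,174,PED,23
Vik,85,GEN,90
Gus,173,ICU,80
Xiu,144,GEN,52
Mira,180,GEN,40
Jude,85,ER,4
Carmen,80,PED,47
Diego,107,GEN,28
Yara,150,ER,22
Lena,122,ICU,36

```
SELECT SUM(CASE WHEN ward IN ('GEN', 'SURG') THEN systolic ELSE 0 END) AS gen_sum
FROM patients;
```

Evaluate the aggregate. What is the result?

681

patient=Hiro: ✓ → 165
patient=Zane: ✗
patient=Vik: ✓ → 85
patient=Gus: ✗
patient=Xiu: ✓ → 144
patient=Mira: ✓ → 180
patient=Jude: ✗
patient=Carmen: ✗
patient=Diego: ✓ → 107
patient=Yara: ✗
patient=Lena: ✗
gen_sum = 165 + 85 + 144 + 180 + 107 = 681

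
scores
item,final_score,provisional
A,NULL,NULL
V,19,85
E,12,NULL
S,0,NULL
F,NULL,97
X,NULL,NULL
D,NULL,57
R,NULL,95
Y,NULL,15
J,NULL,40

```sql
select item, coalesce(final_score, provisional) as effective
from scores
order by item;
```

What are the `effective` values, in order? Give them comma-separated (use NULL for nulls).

NULL, 57, 12, 97, 40, 95, 0, 19, NULL, 15

item=A: final_score=NULL, provisional=NULL (all NULL) → NULL
item=D: final_score=NULL, provisional=57 → 57
item=E: final_score=12 → 12
item=F: final_score=NULL, provisional=97 → 97
item=J: final_score=NULL, provisional=40 → 40
item=R: final_score=NULL, provisional=95 → 95
item=S: final_score=0 → 0
item=V: final_score=19 → 19
item=X: final_score=NULL, provisional=NULL (all NULL) → NULL
item=Y: final_score=NULL, provisional=15 → 15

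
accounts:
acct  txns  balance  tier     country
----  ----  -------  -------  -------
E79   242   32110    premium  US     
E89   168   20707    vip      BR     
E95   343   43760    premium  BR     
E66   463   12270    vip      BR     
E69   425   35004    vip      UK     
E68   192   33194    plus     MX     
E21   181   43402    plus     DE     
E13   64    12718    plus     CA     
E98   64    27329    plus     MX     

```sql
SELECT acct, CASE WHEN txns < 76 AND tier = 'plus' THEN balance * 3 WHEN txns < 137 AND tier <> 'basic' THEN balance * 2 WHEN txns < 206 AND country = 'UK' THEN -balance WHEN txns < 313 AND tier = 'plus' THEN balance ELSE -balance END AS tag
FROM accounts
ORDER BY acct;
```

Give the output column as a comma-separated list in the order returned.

38154, 43402, -12270, 33194, -35004, -32110, -20707, -43760, 81987

acct=E13: txns < 76 AND tier = 'plus' → 38154
acct=E21: txns < 313 AND tier = 'plus' → 43402
acct=E66: ELSE → -12270
acct=E68: txns < 313 AND tier = 'plus' → 33194
acct=E69: ELSE → -35004
acct=E79: ELSE → -32110
acct=E89: ELSE → -20707
acct=E95: ELSE → -43760
acct=E98: txns < 76 AND tier = 'plus' → 81987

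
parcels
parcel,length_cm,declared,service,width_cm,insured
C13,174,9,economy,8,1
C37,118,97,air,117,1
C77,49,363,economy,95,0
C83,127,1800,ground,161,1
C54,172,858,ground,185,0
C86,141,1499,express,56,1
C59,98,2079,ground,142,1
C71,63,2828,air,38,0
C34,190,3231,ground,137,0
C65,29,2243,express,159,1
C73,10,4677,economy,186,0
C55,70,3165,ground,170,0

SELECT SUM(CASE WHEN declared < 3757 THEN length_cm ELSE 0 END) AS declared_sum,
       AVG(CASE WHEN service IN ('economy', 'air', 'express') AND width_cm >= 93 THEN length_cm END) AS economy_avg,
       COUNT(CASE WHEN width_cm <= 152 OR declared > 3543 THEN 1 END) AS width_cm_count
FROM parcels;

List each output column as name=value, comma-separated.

[declared_sum: declared < 3757]
parcel=C13: ✓ → 174
parcel=C37: ✓ → 118
parcel=C77: ✓ → 49
parcel=C83: ✓ → 127
parcel=C54: ✓ → 172
parcel=C86: ✓ → 141
parcel=C59: ✓ → 98
parcel=C71: ✓ → 63
parcel=C34: ✓ → 190
parcel=C65: ✓ → 29
parcel=C73: ✗
parcel=C55: ✓ → 70
declared_sum = 174 + 118 + 49 + 127 + 172 + 141 + 98 + 63 + 190 + 29 + 70 = 1231
—
[economy_avg: service IN ('economy', 'air', 'express') AND width_cm >= 93]
parcel=C13: ✗
parcel=C37: ✓ → 118
parcel=C77: ✓ → 49
parcel=C83: ✗
parcel=C54: ✗
parcel=C86: ✗
parcel=C59: ✗
parcel=C71: ✗
parcel=C34: ✗
parcel=C65: ✓ → 29
parcel=C73: ✓ → 10
parcel=C55: ✗
economy_avg = (118 + 49 + 29 + 10) / 4 = 51.5
—
[width_cm_count: width_cm <= 152 OR declared > 3543]
parcel=C13: ✓ → 1
parcel=C37: ✓ → 1
parcel=C77: ✓ → 1
parcel=C83: ✗
parcel=C54: ✗
parcel=C86: ✓ → 1
parcel=C59: ✓ → 1
parcel=C71: ✓ → 1
parcel=C34: ✓ → 1
parcel=C65: ✗
parcel=C73: ✓ → 1
parcel=C55: ✗
width_cm_count = COUNT(1, 1, 1, 1, 1, 1, 1, 1) = 8

declared_sum=1231, economy_avg=51.5, width_cm_count=8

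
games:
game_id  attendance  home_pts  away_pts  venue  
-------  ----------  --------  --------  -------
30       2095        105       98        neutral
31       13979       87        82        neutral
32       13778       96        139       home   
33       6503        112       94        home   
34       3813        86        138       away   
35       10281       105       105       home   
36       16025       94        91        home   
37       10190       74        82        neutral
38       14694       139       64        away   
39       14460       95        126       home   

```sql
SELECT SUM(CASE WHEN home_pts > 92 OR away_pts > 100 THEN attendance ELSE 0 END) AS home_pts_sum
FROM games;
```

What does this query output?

game_id=30: ✓ → 2095
game_id=31: ✗
game_id=32: ✓ → 13778
game_id=33: ✓ → 6503
game_id=34: ✓ → 3813
game_id=35: ✓ → 10281
game_id=36: ✓ → 16025
game_id=37: ✗
game_id=38: ✓ → 14694
game_id=39: ✓ → 14460
home_pts_sum = 2095 + 13778 + 6503 + 3813 + 10281 + 16025 + 14694 + 14460 = 81649

81649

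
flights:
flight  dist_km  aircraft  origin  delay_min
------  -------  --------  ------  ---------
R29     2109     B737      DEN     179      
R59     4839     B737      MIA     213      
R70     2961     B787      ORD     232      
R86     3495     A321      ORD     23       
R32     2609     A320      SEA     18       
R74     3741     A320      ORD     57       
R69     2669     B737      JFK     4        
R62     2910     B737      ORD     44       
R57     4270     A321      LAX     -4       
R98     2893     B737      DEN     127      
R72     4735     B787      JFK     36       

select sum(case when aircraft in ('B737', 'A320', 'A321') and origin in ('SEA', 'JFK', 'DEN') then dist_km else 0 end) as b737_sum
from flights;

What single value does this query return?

10280

flight=R29: ✓ → 2109
flight=R59: ✗
flight=R70: ✗
flight=R86: ✗
flight=R32: ✓ → 2609
flight=R74: ✗
flight=R69: ✓ → 2669
flight=R62: ✗
flight=R57: ✗
flight=R98: ✓ → 2893
flight=R72: ✗
b737_sum = 2109 + 2609 + 2669 + 2893 = 10280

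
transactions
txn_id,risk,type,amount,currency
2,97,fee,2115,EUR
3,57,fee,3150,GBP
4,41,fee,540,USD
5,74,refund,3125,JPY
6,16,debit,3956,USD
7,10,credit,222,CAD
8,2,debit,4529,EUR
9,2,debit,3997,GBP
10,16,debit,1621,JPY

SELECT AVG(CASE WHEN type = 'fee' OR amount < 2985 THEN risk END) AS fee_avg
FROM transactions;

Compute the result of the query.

txn_id=2: ✓ → 97
txn_id=3: ✓ → 57
txn_id=4: ✓ → 41
txn_id=5: ✗
txn_id=6: ✗
txn_id=7: ✓ → 10
txn_id=8: ✗
txn_id=9: ✗
txn_id=10: ✓ → 16
fee_avg = (97 + 57 + 41 + 10 + 16) / 5 = 44.2

44.2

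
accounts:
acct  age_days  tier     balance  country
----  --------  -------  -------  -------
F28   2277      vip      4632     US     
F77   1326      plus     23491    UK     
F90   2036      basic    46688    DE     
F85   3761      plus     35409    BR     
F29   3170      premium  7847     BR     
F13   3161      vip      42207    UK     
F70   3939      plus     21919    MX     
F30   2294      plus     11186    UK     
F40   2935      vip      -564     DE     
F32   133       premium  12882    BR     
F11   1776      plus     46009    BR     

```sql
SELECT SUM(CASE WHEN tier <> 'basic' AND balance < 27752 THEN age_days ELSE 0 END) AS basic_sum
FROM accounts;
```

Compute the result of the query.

16074

acct=F28: ✓ → 2277
acct=F77: ✓ → 1326
acct=F90: ✗
acct=F85: ✗
acct=F29: ✓ → 3170
acct=F13: ✗
acct=F70: ✓ → 3939
acct=F30: ✓ → 2294
acct=F40: ✓ → 2935
acct=F32: ✓ → 133
acct=F11: ✗
basic_sum = 2277 + 1326 + 3170 + 3939 + 2294 + 2935 + 133 = 16074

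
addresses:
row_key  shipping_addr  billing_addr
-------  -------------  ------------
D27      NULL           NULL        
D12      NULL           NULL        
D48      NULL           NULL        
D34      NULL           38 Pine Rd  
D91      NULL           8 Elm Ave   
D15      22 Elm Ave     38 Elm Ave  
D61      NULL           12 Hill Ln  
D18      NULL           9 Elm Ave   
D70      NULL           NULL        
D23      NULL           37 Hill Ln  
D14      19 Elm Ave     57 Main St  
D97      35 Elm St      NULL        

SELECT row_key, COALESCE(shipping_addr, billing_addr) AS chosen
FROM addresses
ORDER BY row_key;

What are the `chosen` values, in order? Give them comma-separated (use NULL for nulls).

NULL, 19 Elm Ave, 22 Elm Ave, 9 Elm Ave, 37 Hill Ln, NULL, 38 Pine Rd, NULL, 12 Hill Ln, NULL, 8 Elm Ave, 35 Elm St

row_key=D12: shipping_addr=NULL, billing_addr=NULL (all NULL) → NULL
row_key=D14: shipping_addr=19 Elm Ave → 19 Elm Ave
row_key=D15: shipping_addr=22 Elm Ave → 22 Elm Ave
row_key=D18: shipping_addr=NULL, billing_addr=9 Elm Ave → 9 Elm Ave
row_key=D23: shipping_addr=NULL, billing_addr=37 Hill Ln → 37 Hill Ln
row_key=D27: shipping_addr=NULL, billing_addr=NULL (all NULL) → NULL
row_key=D34: shipping_addr=NULL, billing_addr=38 Pine Rd → 38 Pine Rd
row_key=D48: shipping_addr=NULL, billing_addr=NULL (all NULL) → NULL
row_key=D61: shipping_addr=NULL, billing_addr=12 Hill Ln → 12 Hill Ln
row_key=D70: shipping_addr=NULL, billing_addr=NULL (all NULL) → NULL
row_key=D91: shipping_addr=NULL, billing_addr=8 Elm Ave → 8 Elm Ave
row_key=D97: shipping_addr=35 Elm St → 35 Elm St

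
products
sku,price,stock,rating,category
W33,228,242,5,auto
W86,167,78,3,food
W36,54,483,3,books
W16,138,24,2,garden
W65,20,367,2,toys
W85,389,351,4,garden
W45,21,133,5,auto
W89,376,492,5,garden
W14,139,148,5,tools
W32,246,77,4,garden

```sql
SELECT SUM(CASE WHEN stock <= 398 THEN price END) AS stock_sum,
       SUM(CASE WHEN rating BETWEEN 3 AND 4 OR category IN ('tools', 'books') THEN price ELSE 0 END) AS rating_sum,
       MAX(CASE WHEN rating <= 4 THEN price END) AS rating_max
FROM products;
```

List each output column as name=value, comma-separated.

stock_sum=1348, rating_sum=995, rating_max=389

[stock_sum: stock <= 398]
sku=W33: ✓ → 228
sku=W86: ✓ → 167
sku=W36: ✗
sku=W16: ✓ → 138
sku=W65: ✓ → 20
sku=W85: ✓ → 389
sku=W45: ✓ → 21
sku=W89: ✗
sku=W14: ✓ → 139
sku=W32: ✓ → 246
stock_sum = 228 + 167 + 138 + 20 + 389 + 21 + 139 + 246 = 1348
—
[rating_sum: rating BETWEEN 3 AND 4 OR category IN ('tools', 'books')]
sku=W33: ✗
sku=W86: ✓ → 167
sku=W36: ✓ → 54
sku=W16: ✗
sku=W65: ✗
sku=W85: ✓ → 389
sku=W45: ✗
sku=W89: ✗
sku=W14: ✓ → 139
sku=W32: ✓ → 246
rating_sum = 167 + 54 + 389 + 139 + 246 = 995
—
[rating_max: rating <= 4]
sku=W33: ✗
sku=W86: ✓ → 167
sku=W36: ✓ → 54
sku=W16: ✓ → 138
sku=W65: ✓ → 20
sku=W85: ✓ → 389
sku=W45: ✗
sku=W89: ✗
sku=W14: ✗
sku=W32: ✓ → 246
rating_max = MAX(167, 54, 138, 20, 389, 246) = 389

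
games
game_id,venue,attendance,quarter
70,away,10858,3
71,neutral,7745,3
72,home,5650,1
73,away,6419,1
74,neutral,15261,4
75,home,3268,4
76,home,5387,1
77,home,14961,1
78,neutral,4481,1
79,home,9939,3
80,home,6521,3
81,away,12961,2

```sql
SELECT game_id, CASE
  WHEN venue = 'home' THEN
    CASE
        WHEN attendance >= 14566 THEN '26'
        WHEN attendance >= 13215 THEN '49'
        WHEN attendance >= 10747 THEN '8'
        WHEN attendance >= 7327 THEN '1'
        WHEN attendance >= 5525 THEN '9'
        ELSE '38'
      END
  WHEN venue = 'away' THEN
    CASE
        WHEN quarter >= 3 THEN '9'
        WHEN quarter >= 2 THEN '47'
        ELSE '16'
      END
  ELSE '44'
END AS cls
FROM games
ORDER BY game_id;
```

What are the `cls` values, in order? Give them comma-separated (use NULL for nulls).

9, 44, 9, 16, 44, 38, 38, 26, 44, 1, 9, 47

game_id=70: venue='away' → inner[quarter >= 3] → 9
game_id=71: venue='neutral' → outer ELSE → 44
game_id=72: venue='home' → inner[attendance >= 5525] → 9
game_id=73: venue='away' → inner[ELSE] → 16
game_id=74: venue='neutral' → outer ELSE → 44
game_id=75: venue='home' → inner[ELSE] → 38
game_id=76: venue='home' → inner[ELSE] → 38
game_id=77: venue='home' → inner[attendance >= 14566] → 26
game_id=78: venue='neutral' → outer ELSE → 44
game_id=79: venue='home' → inner[attendance >= 7327] → 1
game_id=80: venue='home' → inner[attendance >= 5525] → 9
game_id=81: venue='away' → inner[quarter >= 2] → 47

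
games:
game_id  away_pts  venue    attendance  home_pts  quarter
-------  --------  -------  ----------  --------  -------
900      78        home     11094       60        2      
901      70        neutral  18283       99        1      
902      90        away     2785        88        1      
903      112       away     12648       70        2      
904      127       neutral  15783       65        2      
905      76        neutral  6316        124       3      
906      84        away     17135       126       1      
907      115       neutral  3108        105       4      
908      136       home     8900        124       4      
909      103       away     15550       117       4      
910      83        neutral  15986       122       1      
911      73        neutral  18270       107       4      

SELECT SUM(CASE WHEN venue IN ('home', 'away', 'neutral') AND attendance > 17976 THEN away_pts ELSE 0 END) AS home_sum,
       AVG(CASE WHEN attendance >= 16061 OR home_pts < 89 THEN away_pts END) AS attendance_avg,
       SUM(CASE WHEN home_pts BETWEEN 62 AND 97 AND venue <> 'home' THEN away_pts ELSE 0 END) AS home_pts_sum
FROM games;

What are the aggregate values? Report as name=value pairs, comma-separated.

home_sum=143, attendance_avg=90.5714285714, home_pts_sum=329

[home_sum: venue IN ('home', 'away', 'neutral') AND attendance > 17976]
game_id=900: ✗
game_id=901: ✓ → 70
game_id=902: ✗
game_id=903: ✗
game_id=904: ✗
game_id=905: ✗
game_id=906: ✗
game_id=907: ✗
game_id=908: ✗
game_id=909: ✗
game_id=910: ✗
game_id=911: ✓ → 73
home_sum = 70 + 73 = 143
—
[attendance_avg: attendance >= 16061 OR home_pts < 89]
game_id=900: ✓ → 78
game_id=901: ✓ → 70
game_id=902: ✓ → 90
game_id=903: ✓ → 112
game_id=904: ✓ → 127
game_id=905: ✗
game_id=906: ✓ → 84
game_id=907: ✗
game_id=908: ✗
game_id=909: ✗
game_id=910: ✗
game_id=911: ✓ → 73
attendance_avg = (78 + 70 + 90 + 112 + 127 + 84 + 73) / 7 = 90.5714285714
—
[home_pts_sum: home_pts BETWEEN 62 AND 97 AND venue <> 'home']
game_id=900: ✗
game_id=901: ✗
game_id=902: ✓ → 90
game_id=903: ✓ → 112
game_id=904: ✓ → 127
game_id=905: ✗
game_id=906: ✗
game_id=907: ✗
game_id=908: ✗
game_id=909: ✗
game_id=910: ✗
game_id=911: ✗
home_pts_sum = 90 + 112 + 127 = 329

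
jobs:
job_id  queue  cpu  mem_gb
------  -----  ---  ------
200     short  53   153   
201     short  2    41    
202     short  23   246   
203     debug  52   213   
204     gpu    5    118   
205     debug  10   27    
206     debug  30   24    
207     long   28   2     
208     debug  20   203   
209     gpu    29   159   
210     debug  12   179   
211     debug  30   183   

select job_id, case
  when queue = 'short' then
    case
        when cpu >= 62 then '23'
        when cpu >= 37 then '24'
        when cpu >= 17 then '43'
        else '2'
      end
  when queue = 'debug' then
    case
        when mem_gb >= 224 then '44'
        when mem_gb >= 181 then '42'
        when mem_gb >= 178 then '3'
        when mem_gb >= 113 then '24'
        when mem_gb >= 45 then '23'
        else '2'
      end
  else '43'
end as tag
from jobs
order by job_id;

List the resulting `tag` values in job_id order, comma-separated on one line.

24, 2, 43, 42, 43, 2, 2, 43, 42, 43, 3, 42

job_id=200: queue='short' → inner[cpu >= 37] → 24
job_id=201: queue='short' → inner[ELSE] → 2
job_id=202: queue='short' → inner[cpu >= 17] → 43
job_id=203: queue='debug' → inner[mem_gb >= 181] → 42
job_id=204: queue='gpu' → outer ELSE → 43
job_id=205: queue='debug' → inner[ELSE] → 2
job_id=206: queue='debug' → inner[ELSE] → 2
job_id=207: queue='long' → outer ELSE → 43
job_id=208: queue='debug' → inner[mem_gb >= 181] → 42
job_id=209: queue='gpu' → outer ELSE → 43
job_id=210: queue='debug' → inner[mem_gb >= 178] → 3
job_id=211: queue='debug' → inner[mem_gb >= 181] → 42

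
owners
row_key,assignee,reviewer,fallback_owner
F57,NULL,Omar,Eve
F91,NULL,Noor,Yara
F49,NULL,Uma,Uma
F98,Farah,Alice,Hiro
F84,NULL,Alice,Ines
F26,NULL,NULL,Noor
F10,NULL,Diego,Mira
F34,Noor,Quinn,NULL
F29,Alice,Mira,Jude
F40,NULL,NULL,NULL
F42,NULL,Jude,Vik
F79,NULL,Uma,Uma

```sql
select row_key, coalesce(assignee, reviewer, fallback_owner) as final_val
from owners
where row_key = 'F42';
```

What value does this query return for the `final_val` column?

Jude

row_key = F42: assignee=NULL, reviewer=Jude, fallback_owner=Vik.
assignee=NULL, reviewer=Jude → Jude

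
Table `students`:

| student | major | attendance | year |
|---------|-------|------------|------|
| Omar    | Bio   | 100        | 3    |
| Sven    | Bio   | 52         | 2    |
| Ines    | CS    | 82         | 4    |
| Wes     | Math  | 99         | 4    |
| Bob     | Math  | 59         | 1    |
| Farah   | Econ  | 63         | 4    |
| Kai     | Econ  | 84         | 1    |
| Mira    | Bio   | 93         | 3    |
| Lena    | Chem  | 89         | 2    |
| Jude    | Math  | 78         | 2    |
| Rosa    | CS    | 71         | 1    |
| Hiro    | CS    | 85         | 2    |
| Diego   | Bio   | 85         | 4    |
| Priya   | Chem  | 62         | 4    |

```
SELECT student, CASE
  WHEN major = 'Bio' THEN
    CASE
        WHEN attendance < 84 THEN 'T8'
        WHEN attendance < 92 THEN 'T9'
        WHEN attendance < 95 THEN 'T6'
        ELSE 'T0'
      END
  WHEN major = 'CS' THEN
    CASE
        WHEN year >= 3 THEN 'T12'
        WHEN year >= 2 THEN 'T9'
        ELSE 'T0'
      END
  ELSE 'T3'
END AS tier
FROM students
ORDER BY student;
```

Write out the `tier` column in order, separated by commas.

student=Bob: major='Math' → outer ELSE → T3
student=Diego: major='Bio' → inner[attendance < 92] → T9
student=Farah: major='Econ' → outer ELSE → T3
student=Hiro: major='CS' → inner[year >= 2] → T9
student=Ines: major='CS' → inner[year >= 3] → T12
student=Jude: major='Math' → outer ELSE → T3
student=Kai: major='Econ' → outer ELSE → T3
student=Lena: major='Chem' → outer ELSE → T3
student=Mira: major='Bio' → inner[attendance < 95] → T6
student=Omar: major='Bio' → inner[ELSE] → T0
student=Priya: major='Chem' → outer ELSE → T3
student=Rosa: major='CS' → inner[ELSE] → T0
student=Sven: major='Bio' → inner[attendance < 84] → T8
student=Wes: major='Math' → outer ELSE → T3

T3, T9, T3, T9, T12, T3, T3, T3, T6, T0, T3, T0, T8, T3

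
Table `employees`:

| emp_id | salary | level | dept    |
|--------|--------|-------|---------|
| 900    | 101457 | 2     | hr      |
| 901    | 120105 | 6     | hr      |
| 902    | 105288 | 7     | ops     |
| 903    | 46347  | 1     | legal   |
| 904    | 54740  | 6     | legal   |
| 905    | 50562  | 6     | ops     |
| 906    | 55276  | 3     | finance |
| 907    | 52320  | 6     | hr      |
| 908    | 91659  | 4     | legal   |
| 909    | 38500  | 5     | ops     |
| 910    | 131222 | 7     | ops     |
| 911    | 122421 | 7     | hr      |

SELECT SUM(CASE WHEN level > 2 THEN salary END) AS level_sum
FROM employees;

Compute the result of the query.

emp_id=900: ✗
emp_id=901: ✓ → 120105
emp_id=902: ✓ → 105288
emp_id=903: ✗
emp_id=904: ✓ → 54740
emp_id=905: ✓ → 50562
emp_id=906: ✓ → 55276
emp_id=907: ✓ → 52320
emp_id=908: ✓ → 91659
emp_id=909: ✓ → 38500
emp_id=910: ✓ → 131222
emp_id=911: ✓ → 122421
level_sum = 120105 + 105288 + 54740 + 50562 + 55276 + 52320 + 91659 + 38500 + 131222 + 122421 = 822093

822093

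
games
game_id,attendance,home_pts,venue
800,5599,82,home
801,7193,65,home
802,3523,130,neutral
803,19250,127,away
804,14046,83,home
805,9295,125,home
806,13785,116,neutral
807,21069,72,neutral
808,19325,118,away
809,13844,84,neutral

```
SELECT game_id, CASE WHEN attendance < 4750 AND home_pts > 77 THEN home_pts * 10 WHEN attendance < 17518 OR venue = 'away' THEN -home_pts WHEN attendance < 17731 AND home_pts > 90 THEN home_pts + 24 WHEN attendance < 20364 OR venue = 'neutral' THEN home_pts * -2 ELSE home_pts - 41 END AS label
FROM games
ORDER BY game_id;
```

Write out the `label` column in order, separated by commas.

game_id=800: attendance < 17518 OR venue = 'away' → -82
game_id=801: attendance < 17518 OR venue = 'away' → -65
game_id=802: attendance < 4750 AND home_pts > 77 → 1300
game_id=803: attendance < 17518 OR venue = 'away' → -127
game_id=804: attendance < 17518 OR venue = 'away' → -83
game_id=805: attendance < 17518 OR venue = 'away' → -125
game_id=806: attendance < 17518 OR venue = 'away' → -116
game_id=807: attendance < 20364 OR venue = 'neutral' → -144
game_id=808: attendance < 17518 OR venue = 'away' → -118
game_id=809: attendance < 17518 OR venue = 'away' → -84

-82, -65, 1300, -127, -83, -125, -116, -144, -118, -84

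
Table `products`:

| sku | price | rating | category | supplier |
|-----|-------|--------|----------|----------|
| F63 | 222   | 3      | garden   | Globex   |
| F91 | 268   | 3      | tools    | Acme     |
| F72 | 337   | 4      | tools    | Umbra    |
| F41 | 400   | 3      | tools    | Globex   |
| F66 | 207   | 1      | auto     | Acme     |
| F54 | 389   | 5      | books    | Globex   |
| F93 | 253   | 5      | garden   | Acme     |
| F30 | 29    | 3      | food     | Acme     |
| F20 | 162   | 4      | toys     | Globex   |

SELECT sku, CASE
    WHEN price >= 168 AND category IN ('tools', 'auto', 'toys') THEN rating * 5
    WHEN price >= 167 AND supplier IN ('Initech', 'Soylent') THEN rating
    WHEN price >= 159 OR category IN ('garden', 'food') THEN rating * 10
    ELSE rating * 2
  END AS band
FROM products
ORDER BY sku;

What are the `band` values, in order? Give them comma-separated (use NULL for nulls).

sku=F20: price >= 159 OR category IN ('garden', 'food') → 40
sku=F30: price >= 159 OR category IN ('garden', 'food') → 30
sku=F41: price >= 168 AND category IN ('tools', 'auto', 'toys') → 15
sku=F54: price >= 159 OR category IN ('garden', 'food') → 50
sku=F63: price >= 159 OR category IN ('garden', 'food') → 30
sku=F66: price >= 168 AND category IN ('tools', 'auto', 'toys') → 5
sku=F72: price >= 168 AND category IN ('tools', 'auto', 'toys') → 20
sku=F91: price >= 168 AND category IN ('tools', 'auto', 'toys') → 15
sku=F93: price >= 159 OR category IN ('garden', 'food') → 50

40, 30, 15, 50, 30, 5, 20, 15, 50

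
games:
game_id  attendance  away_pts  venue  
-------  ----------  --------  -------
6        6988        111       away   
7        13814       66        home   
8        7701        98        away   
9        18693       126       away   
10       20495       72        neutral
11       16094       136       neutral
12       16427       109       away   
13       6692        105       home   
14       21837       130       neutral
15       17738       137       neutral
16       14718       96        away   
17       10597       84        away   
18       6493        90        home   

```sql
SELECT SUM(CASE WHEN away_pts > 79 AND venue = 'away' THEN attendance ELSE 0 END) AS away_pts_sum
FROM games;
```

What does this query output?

75124

game_id=6: ✓ → 6988
game_id=7: ✗
game_id=8: ✓ → 7701
game_id=9: ✓ → 18693
game_id=10: ✗
game_id=11: ✗
game_id=12: ✓ → 16427
game_id=13: ✗
game_id=14: ✗
game_id=15: ✗
game_id=16: ✓ → 14718
game_id=17: ✓ → 10597
game_id=18: ✗
away_pts_sum = 6988 + 7701 + 18693 + 16427 + 14718 + 10597 = 75124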